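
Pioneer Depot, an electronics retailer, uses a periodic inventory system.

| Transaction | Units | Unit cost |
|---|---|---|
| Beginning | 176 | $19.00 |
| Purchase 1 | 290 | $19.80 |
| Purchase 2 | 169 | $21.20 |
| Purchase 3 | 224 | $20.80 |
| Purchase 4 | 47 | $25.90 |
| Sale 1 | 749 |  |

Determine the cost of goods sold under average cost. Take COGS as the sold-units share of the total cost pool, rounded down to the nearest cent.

COGS = $15,331.60

Sale 1, sell 749: 749/906 × $18,545.30 → $15,331.60
Ending inventory (cost pool remaining) = $3,213.70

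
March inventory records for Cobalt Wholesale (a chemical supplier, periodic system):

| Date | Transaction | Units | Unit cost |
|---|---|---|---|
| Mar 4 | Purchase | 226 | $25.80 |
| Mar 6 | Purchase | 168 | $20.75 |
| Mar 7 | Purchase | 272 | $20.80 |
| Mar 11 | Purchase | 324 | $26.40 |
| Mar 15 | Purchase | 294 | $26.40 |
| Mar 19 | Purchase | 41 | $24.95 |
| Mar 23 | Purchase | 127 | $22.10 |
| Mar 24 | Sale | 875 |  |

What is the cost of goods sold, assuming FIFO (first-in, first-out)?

COGS = $20,492.00

Mar 24, 875 sold [FIFO — oldest first]: 226 @ $25.80 + 168 @ $20.75 + 272 @ $20.80 + 209 @ $26.40 = $20,492.00
Ending inventory: 115 @ $26.40 + 294 @ $26.40 + 41 @ $24.95 + 127 @ $22.10 = $14,627.25
Check: goods available $35,119.25 = COGS $20,492.00 + ending $14,627.25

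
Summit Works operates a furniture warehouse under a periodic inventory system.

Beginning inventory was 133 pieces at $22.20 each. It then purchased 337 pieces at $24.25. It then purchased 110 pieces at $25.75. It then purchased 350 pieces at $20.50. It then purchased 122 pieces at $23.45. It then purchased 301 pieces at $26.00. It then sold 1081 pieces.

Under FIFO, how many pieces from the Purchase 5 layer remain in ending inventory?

272

Sale 1 (1081) [FIFO — oldest first]: 133 @ $22.20 + 337 @ $24.25 + 110 @ $25.75 + 350 @ $20.50 + 122 @ $23.45 + 29 @ $26.00 = $24,747.25
Ending inventory: 272 @ $26.00 = $7,072.00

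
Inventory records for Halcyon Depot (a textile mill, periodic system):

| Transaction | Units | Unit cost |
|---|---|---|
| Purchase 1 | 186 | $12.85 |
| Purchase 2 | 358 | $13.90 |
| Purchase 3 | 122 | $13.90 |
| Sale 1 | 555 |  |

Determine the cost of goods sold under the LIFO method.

Sale 1 (555) [LIFO — newest first]: 122 @ $13.90 + 358 @ $13.90 + 75 @ $12.85 = $7,635.75
Ending inventory: 111 @ $12.85 = $1,426.35

COGS = $7,635.75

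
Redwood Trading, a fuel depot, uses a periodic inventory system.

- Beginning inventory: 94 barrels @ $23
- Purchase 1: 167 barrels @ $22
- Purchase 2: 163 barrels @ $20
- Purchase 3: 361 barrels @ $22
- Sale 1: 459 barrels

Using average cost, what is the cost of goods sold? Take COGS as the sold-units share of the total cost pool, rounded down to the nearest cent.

Sale 1, sell 459: 459/785 × $17,038.00 → $9,962.34
Ending inventory (cost pool remaining) = $7,075.66

COGS = $9,962.34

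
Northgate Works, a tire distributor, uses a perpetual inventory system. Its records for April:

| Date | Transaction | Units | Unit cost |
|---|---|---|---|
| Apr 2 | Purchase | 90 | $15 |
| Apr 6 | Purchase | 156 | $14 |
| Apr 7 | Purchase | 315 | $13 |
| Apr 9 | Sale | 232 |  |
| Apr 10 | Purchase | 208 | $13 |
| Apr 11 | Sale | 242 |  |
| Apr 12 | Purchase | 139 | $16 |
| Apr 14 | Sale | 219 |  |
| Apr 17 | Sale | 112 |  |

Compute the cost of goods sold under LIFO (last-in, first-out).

COGS = $11,025

Apr 9, 232 sold [LIFO — newest first]: 232 @ $13 = $3,016
Apr 11, 242 sold [LIFO — newest first]: 208 @ $13 + 34 @ $13 = $3,146
Apr 14, 219 sold [LIFO — newest first]: 139 @ $16 + 49 @ $13 + 31 @ $14 = $3,295
Apr 17, 112 sold [LIFO — newest first]: 112 @ $14 = $1,568
Total COGS = $3,016 + $3,146 + $3,295 + $1,568 = $11,025
Ending inventory: 90 @ $15 + 13 @ $14 = $1,532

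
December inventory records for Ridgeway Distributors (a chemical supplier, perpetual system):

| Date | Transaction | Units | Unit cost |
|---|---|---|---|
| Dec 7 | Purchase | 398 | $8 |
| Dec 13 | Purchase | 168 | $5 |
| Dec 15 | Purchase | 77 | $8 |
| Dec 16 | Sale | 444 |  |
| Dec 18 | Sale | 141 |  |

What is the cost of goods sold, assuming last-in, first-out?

Dec 16, 444 sold [LIFO — newest first]: 77 @ $8 + 168 @ $5 + 199 @ $8 = $3,048
Dec 18, 141 sold [LIFO — newest first]: 141 @ $8 = $1,128
Total COGS = $3,048 + $1,128 = $4,176
Ending inventory: 58 @ $8 = $464
Check: goods available $4,640 = COGS $4,176 + ending $464

COGS = $4,176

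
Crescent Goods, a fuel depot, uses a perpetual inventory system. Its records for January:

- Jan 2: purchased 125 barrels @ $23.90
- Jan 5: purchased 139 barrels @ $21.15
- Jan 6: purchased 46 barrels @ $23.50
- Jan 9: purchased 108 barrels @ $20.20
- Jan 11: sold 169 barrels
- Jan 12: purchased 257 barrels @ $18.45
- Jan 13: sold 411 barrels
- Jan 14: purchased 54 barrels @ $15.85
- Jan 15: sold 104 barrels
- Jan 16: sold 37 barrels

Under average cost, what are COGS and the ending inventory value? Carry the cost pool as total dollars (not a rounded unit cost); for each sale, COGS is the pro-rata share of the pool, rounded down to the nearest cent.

After Jan 2: 125 on hand, pool $2,987.50 (≈ $23.9000 each)
After Jan 5: 264 on hand, pool $5,927.35 (≈ $22.4521 each)
After Jan 6: 310 on hand, pool $7,008.35 (≈ $22.6076 each)
After Jan 9: 418 on hand, pool $9,189.95 (≈ $21.9855 each)
Jan 11, sell 169: 169/418 × $9,189.95 → $3,715.55
After Jan 12: 506 on hand, pool $10,216.05 (≈ $20.1898 each)
Jan 13, sell 411: 411/506 × $10,216.05 → $8,298.01
After Jan 14: 149 on hand, pool $2,773.94 (≈ $18.6170 each)
Jan 15, sell 104: 104/149 × $2,773.94 → $1,936.17
Jan 16, sell 37: 37/45 × $837.77 → $688.83
Total COGS = $3,715.55 + $8,298.01 + $1,936.17 + $688.83 = $14,638.56
Ending inventory (cost pool remaining) = $148.94

COGS = $14,638.56; ending inventory = $148.94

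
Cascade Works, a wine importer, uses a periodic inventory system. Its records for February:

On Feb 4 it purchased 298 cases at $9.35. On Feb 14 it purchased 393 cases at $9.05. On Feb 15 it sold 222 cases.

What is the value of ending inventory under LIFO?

Ending inventory = $4,333.85

Feb 15, 222 sold [LIFO — newest first]: 222 @ $9.05 = $2,009.10
Ending inventory: 298 @ $9.35 + 171 @ $9.05 = $4,333.85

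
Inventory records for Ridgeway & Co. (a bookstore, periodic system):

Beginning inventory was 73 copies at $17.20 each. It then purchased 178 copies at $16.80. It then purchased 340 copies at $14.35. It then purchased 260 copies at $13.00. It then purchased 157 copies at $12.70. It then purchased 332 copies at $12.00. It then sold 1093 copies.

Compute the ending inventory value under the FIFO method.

Ending inventory = $2,964.00

Sale 1 (1093) [FIFO — oldest first]: 73 @ $17.20 + 178 @ $16.80 + 340 @ $14.35 + 260 @ $13.00 + 157 @ $12.70 + 85 @ $12.00 = $15,518.90
Ending inventory: 247 @ $12.00 = $2,964.00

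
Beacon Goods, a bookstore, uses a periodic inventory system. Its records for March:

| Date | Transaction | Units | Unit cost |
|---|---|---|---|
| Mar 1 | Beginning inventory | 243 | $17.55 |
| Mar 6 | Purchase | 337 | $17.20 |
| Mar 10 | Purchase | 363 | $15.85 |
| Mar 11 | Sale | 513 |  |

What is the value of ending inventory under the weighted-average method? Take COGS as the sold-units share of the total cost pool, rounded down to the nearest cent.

Ending inventory = $7,211.33

Mar 11, sell 513: 513/943 × $15,814.60 → $8,603.27
Ending inventory (cost pool remaining) = $7,211.33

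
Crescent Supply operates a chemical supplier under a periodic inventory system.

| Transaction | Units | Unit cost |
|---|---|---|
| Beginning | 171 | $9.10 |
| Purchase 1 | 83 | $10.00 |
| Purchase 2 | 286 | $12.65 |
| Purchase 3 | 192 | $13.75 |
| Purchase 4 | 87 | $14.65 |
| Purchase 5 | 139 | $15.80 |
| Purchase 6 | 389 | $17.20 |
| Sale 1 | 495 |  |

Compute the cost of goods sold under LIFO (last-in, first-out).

Sale 1 (495) [LIFO — newest first]: 389 @ $17.20 + 106 @ $15.80 = $8,365.60
Ending inventory: 171 @ $9.10 + 83 @ $10.00 + 286 @ $12.65 + 192 @ $13.75 + 87 @ $14.65 + 33 @ $15.80 = $10,439.95

COGS = $8,365.60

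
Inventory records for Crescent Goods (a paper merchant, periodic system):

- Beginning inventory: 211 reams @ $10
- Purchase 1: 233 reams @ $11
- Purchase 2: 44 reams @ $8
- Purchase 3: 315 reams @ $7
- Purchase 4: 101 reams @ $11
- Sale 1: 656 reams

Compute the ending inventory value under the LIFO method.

Ending inventory = $2,517

Sale 1 (656) [LIFO — newest first]: 101 @ $11 + 315 @ $7 + 44 @ $8 + 196 @ $11 = $5,824
Ending inventory: 211 @ $10 + 37 @ $11 = $2,517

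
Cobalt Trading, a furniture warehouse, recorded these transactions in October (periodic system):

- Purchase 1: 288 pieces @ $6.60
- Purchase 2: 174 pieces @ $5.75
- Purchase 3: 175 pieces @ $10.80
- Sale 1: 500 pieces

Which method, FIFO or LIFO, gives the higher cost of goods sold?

FIFO COGS: 288 @ $6.60 + 174 @ $5.75 + 38 @ $10.80 = $3,311.70
LIFO COGS: 175 @ $10.80 + 174 @ $5.75 + 151 @ $6.60 = $3,887.10

LIFO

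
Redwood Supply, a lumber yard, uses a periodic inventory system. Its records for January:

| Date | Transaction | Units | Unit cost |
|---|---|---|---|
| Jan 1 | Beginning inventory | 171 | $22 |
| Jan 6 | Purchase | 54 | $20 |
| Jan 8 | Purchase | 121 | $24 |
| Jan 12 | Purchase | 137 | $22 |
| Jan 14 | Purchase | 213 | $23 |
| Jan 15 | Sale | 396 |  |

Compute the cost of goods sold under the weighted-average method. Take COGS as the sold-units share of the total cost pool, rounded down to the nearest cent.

Jan 15, sell 396: 396/696 × $15,659.00 → $8,909.43
Ending inventory (cost pool remaining) = $6,749.57
Check: goods available $15,659.00 = COGS $8,909.43 + ending $6,749.57

COGS = $8,909.43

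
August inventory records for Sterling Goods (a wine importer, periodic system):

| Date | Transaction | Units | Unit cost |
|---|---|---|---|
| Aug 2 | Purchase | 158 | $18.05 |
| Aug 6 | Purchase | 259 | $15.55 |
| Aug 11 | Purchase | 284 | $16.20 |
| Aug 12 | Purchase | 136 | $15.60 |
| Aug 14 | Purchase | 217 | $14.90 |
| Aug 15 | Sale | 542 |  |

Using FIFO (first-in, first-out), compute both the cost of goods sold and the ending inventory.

Aug 15, 542 sold [FIFO — oldest first]: 158 @ $18.05 + 259 @ $15.55 + 125 @ $16.20 = $8,904.35
Ending inventory: 159 @ $16.20 + 136 @ $15.60 + 217 @ $14.90 = $7,930.70

COGS = $8,904.35; ending inventory = $7,930.70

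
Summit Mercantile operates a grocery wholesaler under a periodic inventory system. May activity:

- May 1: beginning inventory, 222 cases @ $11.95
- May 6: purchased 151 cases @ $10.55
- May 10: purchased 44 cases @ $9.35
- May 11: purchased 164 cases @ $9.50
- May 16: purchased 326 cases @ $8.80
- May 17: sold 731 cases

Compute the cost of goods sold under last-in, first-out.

May 17, 731 sold [LIFO — newest first]: 326 @ $8.80 + 164 @ $9.50 + 44 @ $9.35 + 151 @ $10.55 + 46 @ $11.95 = $6,980.95
Ending inventory: 176 @ $11.95 = $2,103.20

COGS = $6,980.95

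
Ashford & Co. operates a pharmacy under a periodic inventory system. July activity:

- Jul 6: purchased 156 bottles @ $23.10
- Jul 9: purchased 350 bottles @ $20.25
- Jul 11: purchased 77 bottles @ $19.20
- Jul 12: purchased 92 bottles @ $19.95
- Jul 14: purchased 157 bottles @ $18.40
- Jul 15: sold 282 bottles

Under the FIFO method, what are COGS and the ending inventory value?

Jul 15, 282 sold [FIFO — oldest first]: 156 @ $23.10 + 126 @ $20.25 = $6,155.10
Ending inventory: 224 @ $20.25 + 77 @ $19.20 + 92 @ $19.95 + 157 @ $18.40 = $10,738.60

COGS = $6,155.10; ending inventory = $10,738.60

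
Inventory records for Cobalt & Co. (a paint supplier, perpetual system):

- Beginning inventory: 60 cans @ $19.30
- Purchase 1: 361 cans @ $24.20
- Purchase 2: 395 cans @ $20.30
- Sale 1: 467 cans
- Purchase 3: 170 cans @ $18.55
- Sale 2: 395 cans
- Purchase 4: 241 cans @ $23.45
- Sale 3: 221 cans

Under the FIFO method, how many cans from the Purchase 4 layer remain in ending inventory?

144

Sale 1 (467) [FIFO — oldest first]: 60 @ $19.30 + 361 @ $24.20 + 46 @ $20.30 = $10,828.00
Sale 2 (395) [FIFO — oldest first]: 349 @ $20.30 + 46 @ $18.55 = $7,938.00
Sale 3 (221) [FIFO — oldest first]: 124 @ $18.55 + 97 @ $23.45 = $4,574.85
Total COGS = $10,828.00 + $7,938.00 + $4,574.85 = $23,340.85
Ending inventory: 144 @ $23.45 = $3,376.80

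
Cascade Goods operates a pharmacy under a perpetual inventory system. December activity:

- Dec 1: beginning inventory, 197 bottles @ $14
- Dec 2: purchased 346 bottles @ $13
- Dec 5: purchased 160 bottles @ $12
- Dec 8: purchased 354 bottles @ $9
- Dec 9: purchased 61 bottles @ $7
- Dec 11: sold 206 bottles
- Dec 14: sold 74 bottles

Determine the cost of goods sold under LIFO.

Dec 11, 206 sold [LIFO — newest first]: 61 @ $7 + 145 @ $9 = $1,732
Dec 14, 74 sold [LIFO — newest first]: 74 @ $9 = $666
Total COGS = $1,732 + $666 = $2,398
Ending inventory: 197 @ $14 + 346 @ $13 + 160 @ $12 + 135 @ $9 = $10,391

COGS = $2,398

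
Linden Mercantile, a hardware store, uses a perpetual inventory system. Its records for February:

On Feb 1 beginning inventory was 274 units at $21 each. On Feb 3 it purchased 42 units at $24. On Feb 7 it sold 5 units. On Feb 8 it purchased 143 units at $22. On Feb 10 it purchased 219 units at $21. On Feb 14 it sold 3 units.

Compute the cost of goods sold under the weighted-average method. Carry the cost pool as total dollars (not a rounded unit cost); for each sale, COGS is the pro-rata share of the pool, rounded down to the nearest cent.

After Feb 1: 274 on hand, pool $5,754.00 (≈ $21.0000 each)
After Feb 3: 316 on hand, pool $6,762.00 (≈ $21.3987 each)
Feb 7, sell 5: 5/316 × $6,762.00 → $106.99
After Feb 8: 454 on hand, pool $9,801.01 (≈ $21.5881 each)
After Feb 10: 673 on hand, pool $14,400.01 (≈ $21.3967 each)
Feb 14, sell 3: 3/673 × $14,400.01 → $64.19
Total COGS = $106.99 + $64.19 = $171.18
Ending inventory (cost pool remaining) = $14,335.82

COGS = $171.18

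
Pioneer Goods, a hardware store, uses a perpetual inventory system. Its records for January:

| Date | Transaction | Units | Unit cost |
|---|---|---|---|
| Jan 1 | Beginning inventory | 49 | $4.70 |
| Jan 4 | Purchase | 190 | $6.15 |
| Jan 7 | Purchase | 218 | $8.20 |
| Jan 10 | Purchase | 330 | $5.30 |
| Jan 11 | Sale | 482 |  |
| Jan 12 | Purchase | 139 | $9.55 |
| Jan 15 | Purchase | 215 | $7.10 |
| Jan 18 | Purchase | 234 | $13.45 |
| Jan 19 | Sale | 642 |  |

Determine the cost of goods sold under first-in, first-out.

COGS = $7,668.65

Jan 11, 482 sold [FIFO — oldest first]: 49 @ $4.70 + 190 @ $6.15 + 218 @ $8.20 + 25 @ $5.30 = $3,318.90
Jan 19, 642 sold [FIFO — oldest first]: 305 @ $5.30 + 139 @ $9.55 + 198 @ $7.10 = $4,349.75
Total COGS = $3,318.90 + $4,349.75 = $7,668.65
Ending inventory: 17 @ $7.10 + 234 @ $13.45 = $3,268.00
Check: goods available $10,936.65 = COGS $7,668.65 + ending $3,268.00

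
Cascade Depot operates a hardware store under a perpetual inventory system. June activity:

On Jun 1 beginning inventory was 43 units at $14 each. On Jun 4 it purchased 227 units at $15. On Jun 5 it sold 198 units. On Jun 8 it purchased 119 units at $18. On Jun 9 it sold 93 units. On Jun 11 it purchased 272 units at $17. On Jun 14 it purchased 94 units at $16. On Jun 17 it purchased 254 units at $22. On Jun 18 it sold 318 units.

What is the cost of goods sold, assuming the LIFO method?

COGS = $11,256

Jun 5, 198 sold [LIFO — newest first]: 198 @ $15 = $2,970
Jun 9, 93 sold [LIFO — newest first]: 93 @ $18 = $1,674
Jun 18, 318 sold [LIFO — newest first]: 254 @ $22 + 64 @ $16 = $6,612
Total COGS = $2,970 + $1,674 + $6,612 = $11,256
Ending inventory: 43 @ $14 + 29 @ $15 + 26 @ $18 + 272 @ $17 + 30 @ $16 = $6,609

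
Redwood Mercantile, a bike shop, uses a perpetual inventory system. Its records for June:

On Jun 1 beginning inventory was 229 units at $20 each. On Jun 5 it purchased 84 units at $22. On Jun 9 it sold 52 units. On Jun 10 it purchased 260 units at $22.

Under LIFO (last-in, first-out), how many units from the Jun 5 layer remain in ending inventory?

Jun 9, 52 sold [LIFO — newest first]: 52 @ $22 = $1,144
Ending inventory: 229 @ $20 + 32 @ $22 + 260 @ $22 = $11,004

32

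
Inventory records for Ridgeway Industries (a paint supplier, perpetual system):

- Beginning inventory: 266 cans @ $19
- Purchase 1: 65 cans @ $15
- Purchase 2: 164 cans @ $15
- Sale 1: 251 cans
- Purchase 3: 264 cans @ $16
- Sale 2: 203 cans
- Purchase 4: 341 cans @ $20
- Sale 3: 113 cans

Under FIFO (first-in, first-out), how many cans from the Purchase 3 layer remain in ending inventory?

Sale 1 (251) [FIFO — oldest first]: 251 @ $19 = $4,769
Sale 2 (203) [FIFO — oldest first]: 15 @ $19 + 65 @ $15 + 123 @ $15 = $3,105
Sale 3 (113) [FIFO — oldest first]: 41 @ $15 + 72 @ $16 = $1,767
Total COGS = $4,769 + $3,105 + $1,767 = $9,641
Ending inventory: 192 @ $16 + 341 @ $20 = $9,892
Check: goods available $19,533 = COGS $9,641 + ending $9,892

192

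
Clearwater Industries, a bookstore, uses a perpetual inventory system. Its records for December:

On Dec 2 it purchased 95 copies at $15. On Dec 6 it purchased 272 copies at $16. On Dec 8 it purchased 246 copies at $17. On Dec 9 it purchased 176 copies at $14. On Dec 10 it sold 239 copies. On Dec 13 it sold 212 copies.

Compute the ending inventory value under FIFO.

Dec 10, 239 sold [FIFO — oldest first]: 95 @ $15 + 144 @ $16 = $3,729
Dec 13, 212 sold [FIFO — oldest first]: 128 @ $16 + 84 @ $17 = $3,476
Total COGS = $3,729 + $3,476 = $7,205
Ending inventory: 162 @ $17 + 176 @ $14 = $5,218
Check: goods available $12,423 = COGS $7,205 + ending $5,218

Ending inventory = $5,218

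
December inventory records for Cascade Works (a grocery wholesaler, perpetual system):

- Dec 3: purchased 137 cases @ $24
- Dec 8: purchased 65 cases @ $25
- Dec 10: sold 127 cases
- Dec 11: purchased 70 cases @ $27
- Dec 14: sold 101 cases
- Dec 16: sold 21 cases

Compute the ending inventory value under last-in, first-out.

Dec 10, 127 sold [LIFO — newest first]: 65 @ $25 + 62 @ $24 = $3,113
Dec 14, 101 sold [LIFO — newest first]: 70 @ $27 + 31 @ $24 = $2,634
Dec 16, 21 sold [LIFO — newest first]: 21 @ $24 = $504
Total COGS = $3,113 + $2,634 + $504 = $6,251
Ending inventory: 23 @ $24 = $552
Check: goods available $6,803 = COGS $6,251 + ending $552

Ending inventory = $552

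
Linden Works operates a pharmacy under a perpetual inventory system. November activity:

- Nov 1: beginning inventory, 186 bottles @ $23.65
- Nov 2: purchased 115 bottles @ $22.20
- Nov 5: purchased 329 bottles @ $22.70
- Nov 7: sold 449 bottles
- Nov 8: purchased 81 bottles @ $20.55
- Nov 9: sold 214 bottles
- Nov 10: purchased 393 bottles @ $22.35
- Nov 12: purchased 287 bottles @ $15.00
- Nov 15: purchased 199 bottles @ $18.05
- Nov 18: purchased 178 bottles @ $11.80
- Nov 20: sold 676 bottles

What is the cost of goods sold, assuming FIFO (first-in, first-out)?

Nov 7, 449 sold [FIFO — oldest first]: 186 @ $23.65 + 115 @ $22.20 + 148 @ $22.70 = $10,311.50
Nov 9, 214 sold [FIFO — oldest first]: 181 @ $22.70 + 33 @ $20.55 = $4,786.85
Nov 20, 676 sold [FIFO — oldest first]: 48 @ $20.55 + 393 @ $22.35 + 235 @ $15.00 = $13,294.95
Total COGS = $10,311.50 + $4,786.85 + $13,294.95 = $28,393.30
Ending inventory: 52 @ $15.00 + 199 @ $18.05 + 178 @ $11.80 = $6,472.35

COGS = $28,393.30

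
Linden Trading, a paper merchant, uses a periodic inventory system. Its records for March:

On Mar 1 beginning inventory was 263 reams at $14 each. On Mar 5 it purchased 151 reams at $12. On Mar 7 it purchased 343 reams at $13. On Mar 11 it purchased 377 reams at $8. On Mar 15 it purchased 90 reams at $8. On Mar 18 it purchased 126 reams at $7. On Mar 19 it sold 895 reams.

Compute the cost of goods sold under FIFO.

COGS = $11,057

Mar 19, 895 sold [FIFO — oldest first]: 263 @ $14 + 151 @ $12 + 343 @ $13 + 138 @ $8 = $11,057
Ending inventory: 239 @ $8 + 90 @ $8 + 126 @ $7 = $3,514
Check: goods available $14,571 = COGS $11,057 + ending $3,514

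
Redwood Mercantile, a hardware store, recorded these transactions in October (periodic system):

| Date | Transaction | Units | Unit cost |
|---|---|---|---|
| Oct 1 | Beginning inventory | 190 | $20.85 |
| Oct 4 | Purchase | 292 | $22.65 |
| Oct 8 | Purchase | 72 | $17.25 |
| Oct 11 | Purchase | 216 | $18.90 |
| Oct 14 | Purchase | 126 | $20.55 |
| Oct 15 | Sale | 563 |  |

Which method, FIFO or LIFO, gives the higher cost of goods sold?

FIFO COGS: 190 @ $20.85 + 292 @ $22.65 + 72 @ $17.25 + 9 @ $18.90 = $11,987.40
LIFO COGS: 126 @ $20.55 + 216 @ $18.90 + 72 @ $17.25 + 149 @ $22.65 = $11,288.55

FIFO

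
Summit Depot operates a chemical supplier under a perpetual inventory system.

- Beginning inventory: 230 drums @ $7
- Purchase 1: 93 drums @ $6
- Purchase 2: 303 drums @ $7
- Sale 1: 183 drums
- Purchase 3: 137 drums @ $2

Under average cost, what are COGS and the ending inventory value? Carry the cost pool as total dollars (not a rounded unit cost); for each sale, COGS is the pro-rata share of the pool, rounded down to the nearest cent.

COGS = $1,253.81; ending inventory = $3,309.19

After Beginning: 230 on hand, pool $1,610.00 (≈ $7.0000 each)
After Purchase 1: 323 on hand, pool $2,168.00 (≈ $6.7121 each)
After Purchase 2: 626 on hand, pool $4,289.00 (≈ $6.8514 each)
Sale 1, sell 183: 183/626 × $4,289.00 → $1,253.81
After Purchase 3: 580 on hand, pool $3,309.19 (≈ $5.7055 each)
Ending inventory (cost pool remaining) = $3,309.19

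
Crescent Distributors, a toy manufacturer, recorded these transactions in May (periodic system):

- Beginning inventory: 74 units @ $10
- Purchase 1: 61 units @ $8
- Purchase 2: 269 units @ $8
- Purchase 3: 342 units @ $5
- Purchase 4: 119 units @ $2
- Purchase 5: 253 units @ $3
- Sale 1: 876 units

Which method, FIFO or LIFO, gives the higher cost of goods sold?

FIFO COGS: 74 @ $10 + 61 @ $8 + 269 @ $8 + 342 @ $5 + 119 @ $2 + 11 @ $3 = $5,361
LIFO COGS: 253 @ $3 + 119 @ $2 + 342 @ $5 + 162 @ $8 = $4,003

FIFO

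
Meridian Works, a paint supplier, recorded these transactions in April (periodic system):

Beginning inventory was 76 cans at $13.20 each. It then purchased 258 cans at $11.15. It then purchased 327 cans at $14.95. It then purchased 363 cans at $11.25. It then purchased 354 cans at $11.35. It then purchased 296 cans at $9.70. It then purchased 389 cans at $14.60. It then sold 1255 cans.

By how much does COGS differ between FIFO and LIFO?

$475.65

FIFO COGS: 76 @ $13.20 + 258 @ $11.15 + 327 @ $14.95 + 363 @ $11.25 + 231 @ $11.35 = $15,474.15
LIFO COGS: 389 @ $14.60 + 296 @ $9.70 + 354 @ $11.35 + 216 @ $11.25 = $14,998.50
Difference = |$15,474.15 − $14,998.50| = $475.65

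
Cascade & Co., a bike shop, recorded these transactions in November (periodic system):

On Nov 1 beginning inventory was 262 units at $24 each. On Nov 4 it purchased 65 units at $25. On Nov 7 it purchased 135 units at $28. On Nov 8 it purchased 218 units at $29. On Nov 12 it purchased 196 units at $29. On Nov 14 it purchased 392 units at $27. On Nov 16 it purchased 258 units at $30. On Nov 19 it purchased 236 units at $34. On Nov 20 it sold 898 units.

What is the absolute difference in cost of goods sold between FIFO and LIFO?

$2,403

FIFO COGS: 262 @ $24 + 65 @ $25 + 135 @ $28 + 218 @ $29 + 196 @ $29 + 22 @ $27 = $24,293
LIFO COGS: 236 @ $34 + 258 @ $30 + 392 @ $27 + 12 @ $29 = $26,696
Difference = |$24,293 − $26,696| = $2,403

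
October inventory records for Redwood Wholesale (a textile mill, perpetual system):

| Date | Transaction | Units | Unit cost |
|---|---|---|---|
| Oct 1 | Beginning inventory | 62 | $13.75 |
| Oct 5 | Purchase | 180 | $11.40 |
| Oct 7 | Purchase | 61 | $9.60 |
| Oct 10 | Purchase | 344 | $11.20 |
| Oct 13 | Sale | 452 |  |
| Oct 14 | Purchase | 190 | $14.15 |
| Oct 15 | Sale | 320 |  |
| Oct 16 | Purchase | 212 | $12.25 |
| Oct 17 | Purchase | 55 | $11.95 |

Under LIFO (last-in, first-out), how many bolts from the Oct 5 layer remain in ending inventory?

Oct 13, 452 sold [LIFO — newest first]: 344 @ $11.20 + 61 @ $9.60 + 47 @ $11.40 = $4,974.20
Oct 15, 320 sold [LIFO — newest first]: 190 @ $14.15 + 130 @ $11.40 = $4,170.50
Total COGS = $4,974.20 + $4,170.50 = $9,144.70
Ending inventory: 62 @ $13.75 + 3 @ $11.40 + 212 @ $12.25 + 55 @ $11.95 = $4,140.95
Check: goods available $13,285.65 = COGS $9,144.70 + ending $4,140.95

3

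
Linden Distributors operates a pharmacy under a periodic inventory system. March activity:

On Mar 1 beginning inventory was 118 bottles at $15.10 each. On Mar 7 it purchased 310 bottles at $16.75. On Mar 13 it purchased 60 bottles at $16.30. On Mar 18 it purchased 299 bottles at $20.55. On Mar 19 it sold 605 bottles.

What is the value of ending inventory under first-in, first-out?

Ending inventory = $3,740.10

Mar 19, 605 sold [FIFO — oldest first]: 118 @ $15.10 + 310 @ $16.75 + 60 @ $16.30 + 117 @ $20.55 = $10,356.65
Ending inventory: 182 @ $20.55 = $3,740.10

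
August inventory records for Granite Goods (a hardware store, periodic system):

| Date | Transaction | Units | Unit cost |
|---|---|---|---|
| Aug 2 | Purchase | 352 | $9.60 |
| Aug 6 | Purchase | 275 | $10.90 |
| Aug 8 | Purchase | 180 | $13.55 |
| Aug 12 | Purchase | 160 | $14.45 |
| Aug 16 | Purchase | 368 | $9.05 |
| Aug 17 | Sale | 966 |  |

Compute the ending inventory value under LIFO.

Aug 17, 966 sold [LIFO — newest first]: 368 @ $9.05 + 160 @ $14.45 + 180 @ $13.55 + 258 @ $10.90 = $10,893.60
Ending inventory: 352 @ $9.60 + 17 @ $10.90 = $3,564.50

Ending inventory = $3,564.50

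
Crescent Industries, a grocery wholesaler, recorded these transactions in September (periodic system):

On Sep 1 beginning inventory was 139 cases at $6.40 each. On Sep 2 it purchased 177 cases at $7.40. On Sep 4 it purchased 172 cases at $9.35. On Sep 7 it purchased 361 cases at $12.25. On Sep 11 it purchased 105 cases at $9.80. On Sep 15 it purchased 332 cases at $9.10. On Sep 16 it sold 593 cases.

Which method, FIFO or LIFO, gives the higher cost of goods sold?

FIFO COGS: 139 @ $6.40 + 177 @ $7.40 + 172 @ $9.35 + 105 @ $12.25 = $5,093.85
LIFO COGS: 332 @ $9.10 + 105 @ $9.80 + 156 @ $12.25 = $5,961.20

LIFO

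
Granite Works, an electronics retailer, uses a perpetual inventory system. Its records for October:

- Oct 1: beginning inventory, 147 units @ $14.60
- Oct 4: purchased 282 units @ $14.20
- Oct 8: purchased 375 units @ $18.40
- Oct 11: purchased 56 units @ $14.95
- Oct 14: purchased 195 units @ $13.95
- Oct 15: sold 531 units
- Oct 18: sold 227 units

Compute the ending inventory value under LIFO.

Ending inventory = $4,276.20

Oct 15, 531 sold [LIFO — newest first]: 195 @ $13.95 + 56 @ $14.95 + 280 @ $18.40 = $8,709.45
Oct 18, 227 sold [LIFO — newest first]: 95 @ $18.40 + 132 @ $14.20 = $3,622.40
Total COGS = $8,709.45 + $3,622.40 = $12,331.85
Ending inventory: 147 @ $14.60 + 150 @ $14.20 = $4,276.20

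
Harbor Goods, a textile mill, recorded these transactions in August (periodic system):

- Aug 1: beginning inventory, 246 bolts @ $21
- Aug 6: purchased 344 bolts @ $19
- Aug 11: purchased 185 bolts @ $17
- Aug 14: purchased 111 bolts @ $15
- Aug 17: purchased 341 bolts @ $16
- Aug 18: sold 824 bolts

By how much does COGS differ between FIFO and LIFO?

FIFO COGS: 246 @ $21 + 344 @ $19 + 185 @ $17 + 49 @ $15 = $15,582
LIFO COGS: 341 @ $16 + 111 @ $15 + 185 @ $17 + 187 @ $19 = $13,819
Difference = |$15,582 − $13,819| = $1,763

$1,763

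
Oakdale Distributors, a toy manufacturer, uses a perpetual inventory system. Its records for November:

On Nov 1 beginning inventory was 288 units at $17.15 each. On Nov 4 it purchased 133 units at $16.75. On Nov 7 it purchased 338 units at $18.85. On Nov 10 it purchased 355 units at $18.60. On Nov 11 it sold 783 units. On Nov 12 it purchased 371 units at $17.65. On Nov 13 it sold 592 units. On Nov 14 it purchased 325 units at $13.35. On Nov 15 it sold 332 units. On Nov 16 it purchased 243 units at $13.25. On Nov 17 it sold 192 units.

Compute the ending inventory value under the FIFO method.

Ending inventory = $2,040.50

Nov 11, 783 sold [FIFO — oldest first]: 288 @ $17.15 + 133 @ $16.75 + 338 @ $18.85 + 24 @ $18.60 = $13,984.65
Nov 13, 592 sold [FIFO — oldest first]: 331 @ $18.60 + 261 @ $17.65 = $10,763.25
Nov 15, 332 sold [FIFO — oldest first]: 110 @ $17.65 + 222 @ $13.35 = $4,905.20
Nov 17, 192 sold [FIFO — oldest first]: 103 @ $13.35 + 89 @ $13.25 = $2,554.30
Total COGS = $13,984.65 + $10,763.25 + $4,905.20 + $2,554.30 = $32,207.40
Ending inventory: 154 @ $13.25 = $2,040.50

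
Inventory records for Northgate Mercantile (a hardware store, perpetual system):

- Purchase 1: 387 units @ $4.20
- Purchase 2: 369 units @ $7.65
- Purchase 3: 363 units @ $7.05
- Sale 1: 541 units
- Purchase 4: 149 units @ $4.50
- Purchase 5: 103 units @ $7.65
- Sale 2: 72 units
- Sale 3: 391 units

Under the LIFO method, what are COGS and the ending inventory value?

COGS = $6,924.45; ending inventory = $1,541.40

Sale 1 (541) [LIFO — newest first]: 363 @ $7.05 + 178 @ $7.65 = $3,920.85
Sale 2 (72) [LIFO — newest first]: 72 @ $7.65 = $550.80
Sale 3 (391) [LIFO — newest first]: 31 @ $7.65 + 149 @ $4.50 + 191 @ $7.65 + 20 @ $4.20 = $2,452.80
Total COGS = $3,920.85 + $550.80 + $2,452.80 = $6,924.45
Ending inventory: 367 @ $4.20 = $1,541.40
Check: goods available $8,465.85 = COGS $6,924.45 + ending $1,541.40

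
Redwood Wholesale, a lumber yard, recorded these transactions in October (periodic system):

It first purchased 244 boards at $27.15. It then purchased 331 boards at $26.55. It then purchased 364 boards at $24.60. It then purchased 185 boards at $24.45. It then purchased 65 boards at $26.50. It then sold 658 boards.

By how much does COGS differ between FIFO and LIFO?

FIFO COGS: 244 @ $27.15 + 331 @ $26.55 + 83 @ $24.60 = $17,454.45
LIFO COGS: 65 @ $26.50 + 185 @ $24.45 + 364 @ $24.60 + 44 @ $26.55 = $16,368.35
Difference = |$17,454.45 − $16,368.35| = $1,086.10

$1,086.10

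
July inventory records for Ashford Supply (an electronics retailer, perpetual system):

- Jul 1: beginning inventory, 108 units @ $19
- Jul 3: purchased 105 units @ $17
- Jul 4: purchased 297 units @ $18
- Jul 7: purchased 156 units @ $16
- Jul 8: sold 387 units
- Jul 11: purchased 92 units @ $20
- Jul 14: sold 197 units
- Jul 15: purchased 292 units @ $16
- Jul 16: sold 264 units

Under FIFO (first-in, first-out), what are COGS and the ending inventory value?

Jul 8, 387 sold [FIFO — oldest first]: 108 @ $19 + 105 @ $17 + 174 @ $18 = $6,969
Jul 14, 197 sold [FIFO — oldest first]: 123 @ $18 + 74 @ $16 = $3,398
Jul 16, 264 sold [FIFO — oldest first]: 82 @ $16 + 92 @ $20 + 90 @ $16 = $4,592
Total COGS = $6,969 + $3,398 + $4,592 = $14,959
Ending inventory: 202 @ $16 = $3,232

COGS = $14,959; ending inventory = $3,232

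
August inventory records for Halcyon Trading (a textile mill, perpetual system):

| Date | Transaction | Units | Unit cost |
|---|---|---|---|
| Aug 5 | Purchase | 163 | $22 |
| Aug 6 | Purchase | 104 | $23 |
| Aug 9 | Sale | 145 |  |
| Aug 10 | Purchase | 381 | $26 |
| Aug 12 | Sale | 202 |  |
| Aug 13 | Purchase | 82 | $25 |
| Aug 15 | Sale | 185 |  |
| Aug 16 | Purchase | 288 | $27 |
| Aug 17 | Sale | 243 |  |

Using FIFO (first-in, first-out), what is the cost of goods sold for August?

Aug 9, 145 sold [FIFO — oldest first]: 145 @ $22 = $3,190
Aug 12, 202 sold [FIFO — oldest first]: 18 @ $22 + 104 @ $23 + 80 @ $26 = $4,868
Aug 15, 185 sold [FIFO — oldest first]: 185 @ $26 = $4,810
Aug 17, 243 sold [FIFO — oldest first]: 116 @ $26 + 82 @ $25 + 45 @ $27 = $6,281
Total COGS = $3,190 + $4,868 + $4,810 + $6,281 = $19,149
Ending inventory: 243 @ $27 = $6,561
Check: goods available $25,710 = COGS $19,149 + ending $6,561

COGS = $19,149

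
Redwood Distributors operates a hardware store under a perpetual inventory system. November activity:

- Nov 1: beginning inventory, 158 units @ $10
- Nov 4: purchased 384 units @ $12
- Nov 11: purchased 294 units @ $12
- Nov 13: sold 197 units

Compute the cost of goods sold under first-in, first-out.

COGS = $2,048

Nov 13, 197 sold [FIFO — oldest first]: 158 @ $10 + 39 @ $12 = $2,048
Ending inventory: 345 @ $12 + 294 @ $12 = $7,668
Check: goods available $9,716 = COGS $2,048 + ending $7,668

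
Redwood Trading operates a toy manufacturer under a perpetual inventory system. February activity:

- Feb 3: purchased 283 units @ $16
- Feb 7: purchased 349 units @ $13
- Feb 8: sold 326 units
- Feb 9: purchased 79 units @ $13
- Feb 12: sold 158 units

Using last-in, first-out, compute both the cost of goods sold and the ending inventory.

Feb 8, 326 sold [LIFO — newest first]: 326 @ $13 = $4,238
Feb 12, 158 sold [LIFO — newest first]: 79 @ $13 + 23 @ $13 + 56 @ $16 = $2,222
Total COGS = $4,238 + $2,222 = $6,460
Ending inventory: 227 @ $16 = $3,632

COGS = $6,460; ending inventory = $3,632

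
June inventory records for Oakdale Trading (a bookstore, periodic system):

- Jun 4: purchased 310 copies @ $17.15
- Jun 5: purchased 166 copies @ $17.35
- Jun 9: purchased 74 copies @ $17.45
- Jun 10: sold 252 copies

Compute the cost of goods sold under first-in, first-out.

COGS = $4,321.80

Jun 10, 252 sold [FIFO — oldest first]: 252 @ $17.15 = $4,321.80
Ending inventory: 58 @ $17.15 + 166 @ $17.35 + 74 @ $17.45 = $5,166.10
Check: goods available $9,487.90 = COGS $4,321.80 + ending $5,166.10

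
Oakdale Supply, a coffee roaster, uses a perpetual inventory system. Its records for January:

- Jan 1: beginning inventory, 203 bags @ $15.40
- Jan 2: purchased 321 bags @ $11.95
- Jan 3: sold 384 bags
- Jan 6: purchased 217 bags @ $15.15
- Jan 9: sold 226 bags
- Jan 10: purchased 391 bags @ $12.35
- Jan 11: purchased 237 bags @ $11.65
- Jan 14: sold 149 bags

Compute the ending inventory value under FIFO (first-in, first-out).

Ending inventory = $7,367.60

Jan 3, 384 sold [FIFO — oldest first]: 203 @ $15.40 + 181 @ $11.95 = $5,289.15
Jan 9, 226 sold [FIFO — oldest first]: 140 @ $11.95 + 86 @ $15.15 = $2,975.90
Jan 14, 149 sold [FIFO — oldest first]: 131 @ $15.15 + 18 @ $12.35 = $2,206.95
Total COGS = $5,289.15 + $2,975.90 + $2,206.95 = $10,472.00
Ending inventory: 373 @ $12.35 + 237 @ $11.65 = $7,367.60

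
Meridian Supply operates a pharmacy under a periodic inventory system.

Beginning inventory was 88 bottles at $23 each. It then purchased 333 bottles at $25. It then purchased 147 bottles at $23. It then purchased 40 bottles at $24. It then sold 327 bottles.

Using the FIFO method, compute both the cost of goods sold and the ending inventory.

COGS = $7,999; ending inventory = $6,691

Sale 1 (327) [FIFO — oldest first]: 88 @ $23 + 239 @ $25 = $7,999
Ending inventory: 94 @ $25 + 147 @ $23 + 40 @ $24 = $6,691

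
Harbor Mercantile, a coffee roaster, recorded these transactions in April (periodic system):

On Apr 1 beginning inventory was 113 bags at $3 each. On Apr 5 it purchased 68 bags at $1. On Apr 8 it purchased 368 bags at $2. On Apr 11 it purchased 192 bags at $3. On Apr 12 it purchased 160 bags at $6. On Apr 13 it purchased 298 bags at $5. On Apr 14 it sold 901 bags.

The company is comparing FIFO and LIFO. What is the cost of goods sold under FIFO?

FIFO COGS: 113 @ $3 + 68 @ $1 + 368 @ $2 + 192 @ $3 + 160 @ $6 = $2,679
LIFO COGS: 298 @ $5 + 160 @ $6 + 192 @ $3 + 251 @ $2 = $3,528

COGS = $2,679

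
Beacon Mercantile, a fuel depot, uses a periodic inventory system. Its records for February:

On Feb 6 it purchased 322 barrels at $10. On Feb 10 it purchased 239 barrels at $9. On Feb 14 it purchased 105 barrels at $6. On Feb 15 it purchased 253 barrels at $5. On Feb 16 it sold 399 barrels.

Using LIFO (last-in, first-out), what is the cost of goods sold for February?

COGS = $2,264

Feb 16, 399 sold [LIFO — newest first]: 253 @ $5 + 105 @ $6 + 41 @ $9 = $2,264
Ending inventory: 322 @ $10 + 198 @ $9 = $5,002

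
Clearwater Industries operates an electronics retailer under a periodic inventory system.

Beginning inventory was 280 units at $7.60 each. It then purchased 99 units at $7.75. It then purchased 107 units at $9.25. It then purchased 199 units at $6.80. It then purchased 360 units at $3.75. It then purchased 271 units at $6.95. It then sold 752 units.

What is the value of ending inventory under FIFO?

Ending inventory = $2,982.20

Sale 1 (752) [FIFO — oldest first]: 280 @ $7.60 + 99 @ $7.75 + 107 @ $9.25 + 199 @ $6.80 + 67 @ $3.75 = $5,489.45
Ending inventory: 293 @ $3.75 + 271 @ $6.95 = $2,982.20
Check: goods available $8,471.65 = COGS $5,489.45 + ending $2,982.20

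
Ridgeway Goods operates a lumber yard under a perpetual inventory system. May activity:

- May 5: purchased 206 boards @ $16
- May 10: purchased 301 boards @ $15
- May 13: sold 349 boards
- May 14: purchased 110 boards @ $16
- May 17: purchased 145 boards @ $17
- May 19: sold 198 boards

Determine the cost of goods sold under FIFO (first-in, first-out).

COGS = $8,451

May 13, 349 sold [FIFO — oldest first]: 206 @ $16 + 143 @ $15 = $5,441
May 19, 198 sold [FIFO — oldest first]: 158 @ $15 + 40 @ $16 = $3,010
Total COGS = $5,441 + $3,010 = $8,451
Ending inventory: 70 @ $16 + 145 @ $17 = $3,585
Check: goods available $12,036 = COGS $8,451 + ending $3,585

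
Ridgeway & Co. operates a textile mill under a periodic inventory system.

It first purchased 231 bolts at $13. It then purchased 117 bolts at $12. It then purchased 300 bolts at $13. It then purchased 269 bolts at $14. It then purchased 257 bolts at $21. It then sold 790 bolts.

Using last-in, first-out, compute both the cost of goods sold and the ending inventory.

COGS = $12,595; ending inventory = $4,875

Sale 1 (790) [LIFO — newest first]: 257 @ $21 + 269 @ $14 + 264 @ $13 = $12,595
Ending inventory: 231 @ $13 + 117 @ $12 + 36 @ $13 = $4,875
Check: goods available $17,470 = COGS $12,595 + ending $4,875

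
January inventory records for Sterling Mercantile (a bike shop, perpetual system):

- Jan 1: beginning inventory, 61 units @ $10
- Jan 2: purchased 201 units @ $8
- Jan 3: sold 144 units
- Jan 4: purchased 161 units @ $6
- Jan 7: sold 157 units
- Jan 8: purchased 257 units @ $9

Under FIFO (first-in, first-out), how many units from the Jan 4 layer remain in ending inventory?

Jan 3, 144 sold [FIFO — oldest first]: 61 @ $10 + 83 @ $8 = $1,274
Jan 7, 157 sold [FIFO — oldest first]: 118 @ $8 + 39 @ $6 = $1,178
Total COGS = $1,274 + $1,178 = $2,452
Ending inventory: 122 @ $6 + 257 @ $9 = $3,045
Check: goods available $5,497 = COGS $2,452 + ending $3,045

122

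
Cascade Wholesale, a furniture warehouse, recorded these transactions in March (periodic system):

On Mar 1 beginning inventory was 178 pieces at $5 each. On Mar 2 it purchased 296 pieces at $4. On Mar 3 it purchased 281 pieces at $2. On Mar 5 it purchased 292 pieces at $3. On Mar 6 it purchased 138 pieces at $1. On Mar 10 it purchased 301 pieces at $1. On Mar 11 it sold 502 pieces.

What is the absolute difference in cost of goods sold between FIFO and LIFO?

FIFO COGS: 178 @ $5 + 296 @ $4 + 28 @ $2 = $2,130
LIFO COGS: 301 @ $1 + 138 @ $1 + 63 @ $3 = $628
Difference = |$2,130 − $628| = $1,502

$1,502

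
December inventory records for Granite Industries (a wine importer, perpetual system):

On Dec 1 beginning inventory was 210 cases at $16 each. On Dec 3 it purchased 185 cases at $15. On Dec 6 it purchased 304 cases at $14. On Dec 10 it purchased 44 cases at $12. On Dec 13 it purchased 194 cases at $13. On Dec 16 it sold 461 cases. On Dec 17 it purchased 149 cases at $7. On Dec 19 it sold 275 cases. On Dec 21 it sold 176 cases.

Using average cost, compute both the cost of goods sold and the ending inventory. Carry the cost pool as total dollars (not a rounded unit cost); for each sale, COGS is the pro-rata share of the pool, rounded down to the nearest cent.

COGS = $12,292.68; ending inventory = $2,191.32

After Dec 1: 210 on hand, pool $3,360.00 (≈ $16.0000 each)
After Dec 3: 395 on hand, pool $6,135.00 (≈ $15.5316 each)
After Dec 6: 699 on hand, pool $10,391.00 (≈ $14.8655 each)
After Dec 10: 743 on hand, pool $10,919.00 (≈ $14.6958 each)
After Dec 13: 937 on hand, pool $13,441.00 (≈ $14.3447 each)
Dec 16, sell 461: 461/937 × $13,441.00 → $6,612.91
After Dec 17: 625 on hand, pool $7,871.09 (≈ $12.5937 each)
Dec 19, sell 275: 275/625 × $7,871.09 → $3,463.27
Dec 21, sell 176: 176/350 × $4,407.82 → $2,216.50
Total COGS = $6,612.91 + $3,463.27 + $2,216.50 = $12,292.68
Ending inventory (cost pool remaining) = $2,191.32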